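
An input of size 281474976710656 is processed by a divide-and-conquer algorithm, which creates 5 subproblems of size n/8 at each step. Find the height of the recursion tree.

For divide and conquer with division factor 8:

Problem sizes at each level:
Level 0: 281474976710656
Level 1: 35184372088832
Level 2: 4398046511104
Level 3: 549755813888
Level 4: 68719476736
Level 5: 8589934592
Level 6: 1073741824
Level 7: 134217728
Level 8: 16777216
Level 9: 2097152
Level 10: 262144
Level 11: 32768
Level 12: 4096
Level 13: 512
Level 14: 64
Level 15: 8
Level 16: 1

The root is level 0 and the size-1 base case is level 16 (the tree spans levels 0 through 16, i.e. 17 levels counting the root), so the depth is the number of divisions: log_8(281474976710656) = 16

The recursion tree depth is log_8(281474976710656) = 16. At each level, the problem size is divided by 8, so it takes 16 divisions to reduce to a base case of size 1. The algorithm makes 5 recursive calls at each level.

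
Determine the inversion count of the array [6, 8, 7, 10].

Finding inversions in [6, 8, 7, 10]:

(1, 2): arr[1]=8 > arr[2]=7

Total inversions: 1

The array has 1 inversion(s): (1,2). Each pair (i,j) satisfies i < j and arr[i] > arr[j].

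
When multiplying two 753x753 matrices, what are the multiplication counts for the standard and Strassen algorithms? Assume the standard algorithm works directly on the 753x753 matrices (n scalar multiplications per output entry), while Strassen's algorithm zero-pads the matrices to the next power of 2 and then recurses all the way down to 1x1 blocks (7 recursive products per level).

Matrix multiplication for 753x753 matrices:

Strassen's algorithm requires power-of-2 dimensions. Pad 753x753 to 1024x1024 (next power of 2).

Standard algorithm: 753^3 = 426957777 multiplications
Strassen's algorithm: 7^(log2(1024)) = 7^10 = 282475249 multiplications
Savings: 426957777 - 282475249 = 144482528 multiplications

Standard: 426957777 multiplications (753^3). Strassen: 282475249 multiplications (7^10, after padding to 1024x1024). Strassen reduces 8 recursive multiplications to 7 at each level.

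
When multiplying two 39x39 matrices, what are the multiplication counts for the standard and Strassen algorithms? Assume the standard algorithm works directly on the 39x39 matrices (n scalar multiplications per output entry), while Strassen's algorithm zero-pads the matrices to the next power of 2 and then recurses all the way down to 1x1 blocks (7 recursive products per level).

Matrix multiplication for 39x39 matrices:

Strassen's algorithm requires power-of-2 dimensions. Pad 39x39 to 64x64 (next power of 2).

Standard algorithm: 39^3 = 59319 multiplications
Strassen's algorithm: 7^(log2(64)) = 7^6 = 117649 multiplications
Difference: 59319 - 117649 = -58330 (Strassen uses MORE here due to padding overhead — for small or just-over-power-of-2 n, padding can outweigh the per-level savings)

Standard: 59319 multiplications (39^3). Strassen: 117649 multiplications (7^6, after padding to 64x64). Strassen reduces 8 recursive multiplications to 7 at each level.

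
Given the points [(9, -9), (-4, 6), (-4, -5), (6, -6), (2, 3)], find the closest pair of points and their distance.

Computing all pairwise distances among 5 points:

d((9, -9), (-4, 6)) = 19.8494
d((9, -9), (-4, -5)) = 13.6015
d((9, -9), (6, -6)) = 4.2426 <-- minimum
d((9, -9), (2, 3)) = 13.8924
d((-4, 6), (-4, -5)) = 11.0
d((-4, 6), (6, -6)) = 15.6205
d((-4, 6), (2, 3)) = 6.7082
d((-4, -5), (6, -6)) = 10.0499
d((-4, -5), (2, 3)) = 10.0
d((6, -6), (2, 3)) = 9.8489

Closest pair: (9, -9) and (6, -6) with distance 4.2426

The closest pair is (9, -9) and (6, -6) with Euclidean distance 4.2426. For 5 points, brute-force pairwise comparison is shown above. For large n, the divide-and-conquer algorithm (sort by x, recurse on halves, check the dividing strip) achieves O(n log n).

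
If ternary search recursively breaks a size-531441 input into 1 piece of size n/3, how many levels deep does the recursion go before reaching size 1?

For divide and conquer with division factor 3:

Problem sizes at each level:
Level 0: 531441
Level 1: 177147
Level 2: 59049
Level 3: 19683
Level 4: 6561
Level 5: 2187
Level 6: 729
Level 7: 243
Level 8: 81
Level 9: 27
Level 10: 9
Level 11: 3
Level 12: 1

The root is level 0 and the size-1 base case is level 12 (the tree spans levels 0 through 12, i.e. 13 levels counting the root), so the depth is the number of divisions: log_3(531441) = 12

The recursion tree depth is log_3(531441) = 12. At each level, the problem size is divided by 3, so it takes 12 divisions to reduce to a base case of size 1. The algorithm makes 1 recursive call at each level.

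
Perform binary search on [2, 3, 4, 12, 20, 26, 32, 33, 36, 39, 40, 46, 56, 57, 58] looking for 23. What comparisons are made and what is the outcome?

Binary search for 23 in [2, 3, 4, 12, 20, 26, 32, 33, 36, 39, 40, 46, 56, 57, 58]:

lo=0, hi=14, mid=7, arr[mid]=33 -> 33 > 23, search left half
lo=0, hi=6, mid=3, arr[mid]=12 -> 12 < 23, search right half
lo=4, hi=6, mid=5, arr[mid]=26 -> 26 > 23, search left half
lo=4, hi=4, mid=4, arr[mid]=20 -> 20 < 23, search right half
lo=5 > hi=4, target 23 not found

Binary search determines that 23 is not in the array after 4 comparisons. The search space was exhausted without finding the target.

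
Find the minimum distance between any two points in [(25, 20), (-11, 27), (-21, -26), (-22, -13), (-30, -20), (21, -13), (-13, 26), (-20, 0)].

Computing all pairwise distances among 8 points:

d((25, 20), (-11, 27)) = 36.6742
d((25, 20), (-21, -26)) = 65.0538
d((25, 20), (-22, -13)) = 57.4282
d((25, 20), (-30, -20)) = 68.0074
d((25, 20), (21, -13)) = 33.2415
d((25, 20), (-13, 26)) = 38.4708
d((25, 20), (-20, 0)) = 49.2443
d((-11, 27), (-21, -26)) = 53.9351
d((-11, 27), (-22, -13)) = 41.4849
d((-11, 27), (-30, -20)) = 50.6952
d((-11, 27), (21, -13)) = 51.225
d((-11, 27), (-13, 26)) = 2.2361 <-- minimum
d((-11, 27), (-20, 0)) = 28.4605
d((-21, -26), (-22, -13)) = 13.0384
d((-21, -26), (-30, -20)) = 10.8167
d((-21, -26), (21, -13)) = 43.9659
d((-21, -26), (-13, 26)) = 52.6118
d((-21, -26), (-20, 0)) = 26.0192
d((-22, -13), (-30, -20)) = 10.6301
d((-22, -13), (21, -13)) = 43.0
d((-22, -13), (-13, 26)) = 40.025
d((-22, -13), (-20, 0)) = 13.1529
d((-30, -20), (21, -13)) = 51.4782
d((-30, -20), (-13, 26)) = 49.0408
d((-30, -20), (-20, 0)) = 22.3607
d((21, -13), (-13, 26)) = 51.7397
d((21, -13), (-20, 0)) = 43.0116
d((-13, 26), (-20, 0)) = 26.9258

Closest pair: (-11, 27) and (-13, 26) with distance 2.2361

The closest pair is (-11, 27) and (-13, 26) with Euclidean distance 2.2361. For 8 points, brute-force pairwise comparison is shown above. For large n, the divide-and-conquer algorithm (sort by x, recurse on halves, check the dividing strip) achieves O(n log n).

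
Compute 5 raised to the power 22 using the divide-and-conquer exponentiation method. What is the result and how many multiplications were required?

Computing 5^22 by squaring (build up from 5^1; each line after the first costs one multiplication):

5^1 = 5
5^2 = (5^1)^2 = 5^2 = 25
5^4 = (5^2)^2 = 25^2 = 625
5^5 = 5 * 5^4 = 5 * 625 = 3125
5^10 = (5^5)^2 = 3125^2 = 9765625
5^11 = 5 * 5^10 = 5 * 9765625 = 48828125
5^22 = (5^11)^2 = 48828125^2 = 2384185791015625

Result: 2384185791015625
Multiplications needed: 6 (6 lines after 5^1)

5^22 = 2384185791015625. Using exponentiation by squaring, this requires 6 multiplications. The key idea: if the exponent is even, square the half-power; if odd, multiply by the base once.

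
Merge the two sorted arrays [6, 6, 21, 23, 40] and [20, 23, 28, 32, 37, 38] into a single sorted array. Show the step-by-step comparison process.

Merging process:

Compare 6 vs 20: take 6 from left. Merged: [6]
Compare 6 vs 20: take 6 from left. Merged: [6, 6]
Compare 21 vs 20: take 20 from right. Merged: [6, 6, 20]
Compare 21 vs 23: take 21 from left. Merged: [6, 6, 20, 21]
Compare 23 vs 23: take 23 from left. Merged: [6, 6, 20, 21, 23]
Compare 40 vs 23: take 23 from right. Merged: [6, 6, 20, 21, 23, 23]
Compare 40 vs 28: take 28 from right. Merged: [6, 6, 20, 21, 23, 23, 28]
Compare 40 vs 32: take 32 from right. Merged: [6, 6, 20, 21, 23, 23, 28, 32]
Compare 40 vs 37: take 37 from right. Merged: [6, 6, 20, 21, 23, 23, 28, 32, 37]
Compare 40 vs 38: take 38 from right. Merged: [6, 6, 20, 21, 23, 23, 28, 32, 37, 38]
Append remaining from left: [40]. Merged: [6, 6, 20, 21, 23, 23, 28, 32, 37, 38, 40]

Final merged array: [6, 6, 20, 21, 23, 23, 28, 32, 37, 38, 40]
Total comparisons: 10

The merged array is [6, 6, 20, 21, 23, 23, 28, 32, 37, 38, 40], requiring 10 comparisons. The merge step runs in O(n) time where n is the total number of elements.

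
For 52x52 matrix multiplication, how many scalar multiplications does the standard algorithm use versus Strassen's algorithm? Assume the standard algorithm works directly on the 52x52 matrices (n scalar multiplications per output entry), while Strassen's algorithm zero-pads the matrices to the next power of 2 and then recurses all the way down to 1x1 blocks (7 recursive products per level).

Matrix multiplication for 52x52 matrices:

Strassen's algorithm requires power-of-2 dimensions. Pad 52x52 to 64x64 (next power of 2).

Standard algorithm: 52^3 = 140608 multiplications
Strassen's algorithm: 7^(log2(64)) = 7^6 = 117649 multiplications
Savings: 140608 - 117649 = 22959 multiplications

Standard: 140608 multiplications (52^3). Strassen: 117649 multiplications (7^6, after padding to 64x64). Strassen reduces 8 recursive multiplications to 7 at each level.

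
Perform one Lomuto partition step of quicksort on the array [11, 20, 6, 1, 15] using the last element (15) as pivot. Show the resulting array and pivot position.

Lomuto partition with pivot = 15:

Initial array: [11, 20, 6, 1, 15]

arr[0]=11 <= 15: swap with position 0, array becomes [11, 20, 6, 1, 15]
arr[1]=20 > 15: no swap
arr[2]=6 <= 15: swap with position 1, array becomes [11, 6, 20, 1, 15]
arr[3]=1 <= 15: swap with position 2, array becomes [11, 6, 1, 20, 15]

Place pivot at position 3: [11, 6, 1, 15, 20]
Pivot position: 3

After partitioning with pivot 15, the array becomes [11, 6, 1, 15, 20]. The pivot is placed at index 3. All elements to the left of the pivot are <= 15, and all elements to the right are > 15.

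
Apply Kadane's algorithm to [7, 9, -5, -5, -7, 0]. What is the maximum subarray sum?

Using Kadane's algorithm on [7, 9, -5, -5, -7, 0]:

Scanning through the array:
Position 1 (value 9): max_ending_here = 16, max_so_far = 16
Position 2 (value -5): max_ending_here = 11, max_so_far = 16
Position 3 (value -5): max_ending_here = 6, max_so_far = 16
Position 4 (value -7): max_ending_here = -1, max_so_far = 16
Position 5 (value 0): max_ending_here = 0, max_so_far = 16

Maximum subarray: [7, 9]
Maximum sum: 16

The maximum subarray is [7, 9] with sum 16. This subarray runs from index 0 to index 1.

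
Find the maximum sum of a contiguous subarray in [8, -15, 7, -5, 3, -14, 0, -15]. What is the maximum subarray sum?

Using Kadane's algorithm on [8, -15, 7, -5, 3, -14, 0, -15]:

Scanning through the array:
Position 1 (value -15): max_ending_here = -7, max_so_far = 8
Position 2 (value 7): max_ending_here = 7, max_so_far = 8
Position 3 (value -5): max_ending_here = 2, max_so_far = 8
Position 4 (value 3): max_ending_here = 5, max_so_far = 8
Position 5 (value -14): max_ending_here = -9, max_so_far = 8
Position 6 (value 0): max_ending_here = 0, max_so_far = 8
Position 7 (value -15): max_ending_here = -15, max_so_far = 8

Maximum subarray: [8]
Maximum sum: 8

The maximum subarray is [8] with sum 8. This subarray runs from index 0 to index 0.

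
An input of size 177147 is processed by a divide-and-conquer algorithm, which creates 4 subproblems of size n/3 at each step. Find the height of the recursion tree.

For divide and conquer with division factor 3:

Problem sizes at each level:
Level 0: 177147
Level 1: 59049
Level 2: 19683
Level 3: 6561
Level 4: 2187
Level 5: 729
Level 6: 243
Level 7: 81
Level 8: 27
Level 9: 9
Level 10: 3
Level 11: 1

The root is level 0 and the size-1 base case is level 11 (the tree spans levels 0 through 11, i.e. 12 levels counting the root), so the depth is the number of divisions: log_3(177147) = 11

The recursion tree depth is log_3(177147) = 11. At each level, the problem size is divided by 3, so it takes 11 divisions to reduce to a base case of size 1. The algorithm makes 4 recursive calls at each level.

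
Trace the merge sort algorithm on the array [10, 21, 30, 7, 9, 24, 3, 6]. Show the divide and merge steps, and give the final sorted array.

Merge sort trace:

Split: [10, 21, 30, 7, 9, 24, 3, 6] -> [10, 21, 30, 7] and [9, 24, 3, 6]
  Split: [10, 21, 30, 7] -> [10, 21] and [30, 7]
    Split: [10, 21] -> [10] and [21]
    Merge: [10] + [21] -> [10, 21]
    Split: [30, 7] -> [30] and [7]
    Merge: [30] + [7] -> [7, 30]
  Merge: [10, 21] + [7, 30] -> [7, 10, 21, 30]
  Split: [9, 24, 3, 6] -> [9, 24] and [3, 6]
    Split: [9, 24] -> [9] and [24]
    Merge: [9] + [24] -> [9, 24]
    Split: [3, 6] -> [3] and [6]
    Merge: [3] + [6] -> [3, 6]
  Merge: [9, 24] + [3, 6] -> [3, 6, 9, 24]
Merge: [7, 10, 21, 30] + [3, 6, 9, 24] -> [3, 6, 7, 9, 10, 21, 24, 30]

Final sorted array: [3, 6, 7, 9, 10, 21, 24, 30]

The merge sort proceeds by recursively splitting the array and merging sorted halves.
After all merges, the sorted array is [3, 6, 7, 9, 10, 21, 24, 30].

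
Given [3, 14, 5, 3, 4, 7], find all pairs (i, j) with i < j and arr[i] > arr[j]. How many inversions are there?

Finding inversions in [3, 14, 5, 3, 4, 7]:

(1, 2): arr[1]=14 > arr[2]=5
(1, 3): arr[1]=14 > arr[3]=3
(1, 4): arr[1]=14 > arr[4]=4
(1, 5): arr[1]=14 > arr[5]=7
(2, 3): arr[2]=5 > arr[3]=3
(2, 4): arr[2]=5 > arr[4]=4

Total inversions: 6

The array has 6 inversion(s): (1,2), (1,3), (1,4), (1,5), (2,3), (2,4). Each pair (i,j) satisfies i < j and arr[i] > arr[j].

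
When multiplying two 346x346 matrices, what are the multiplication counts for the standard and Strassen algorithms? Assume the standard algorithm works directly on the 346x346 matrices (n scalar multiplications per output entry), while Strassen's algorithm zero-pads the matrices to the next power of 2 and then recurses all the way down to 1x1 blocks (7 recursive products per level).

Matrix multiplication for 346x346 matrices:

Strassen's algorithm requires power-of-2 dimensions. Pad 346x346 to 512x512 (next power of 2).

Standard algorithm: 346^3 = 41421736 multiplications
Strassen's algorithm: 7^(log2(512)) = 7^9 = 40353607 multiplications
Savings: 41421736 - 40353607 = 1068129 multiplications

Standard: 41421736 multiplications (346^3). Strassen: 40353607 multiplications (7^9, after padding to 512x512). Strassen reduces 8 recursive multiplications to 7 at each level.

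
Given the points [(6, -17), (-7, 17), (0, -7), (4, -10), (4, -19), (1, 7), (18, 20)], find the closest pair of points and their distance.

Computing all pairwise distances among 7 points:

d((6, -17), (-7, 17)) = 36.4005
d((6, -17), (0, -7)) = 11.6619
d((6, -17), (4, -10)) = 7.2801
d((6, -17), (4, -19)) = 2.8284 <-- minimum
d((6, -17), (1, 7)) = 24.5153
d((6, -17), (18, 20)) = 38.8973
d((-7, 17), (0, -7)) = 25.0
d((-7, 17), (4, -10)) = 29.1548
d((-7, 17), (4, -19)) = 37.6431
d((-7, 17), (1, 7)) = 12.8062
d((-7, 17), (18, 20)) = 25.1794
d((0, -7), (4, -10)) = 5.0
d((0, -7), (4, -19)) = 12.6491
d((0, -7), (1, 7)) = 14.0357
d((0, -7), (18, 20)) = 32.45
d((4, -10), (4, -19)) = 9.0
d((4, -10), (1, 7)) = 17.2627
d((4, -10), (18, 20)) = 33.1059
d((4, -19), (1, 7)) = 26.1725
d((4, -19), (18, 20)) = 41.4367
d((1, 7), (18, 20)) = 21.4009

Closest pair: (6, -17) and (4, -19) with distance 2.8284

The closest pair is (6, -17) and (4, -19) with Euclidean distance 2.8284. For 7 points, brute-force pairwise comparison is shown above. For large n, the divide-and-conquer algorithm (sort by x, recurse on halves, check the dividing strip) achieves O(n log n).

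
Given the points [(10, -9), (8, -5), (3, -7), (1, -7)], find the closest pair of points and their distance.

Computing all pairwise distances among 4 points:

d((10, -9), (8, -5)) = 4.4721
d((10, -9), (3, -7)) = 7.2801
d((10, -9), (1, -7)) = 9.2195
d((8, -5), (3, -7)) = 5.3852
d((8, -5), (1, -7)) = 7.2801
d((3, -7), (1, -7)) = 2.0 <-- minimum

Closest pair: (3, -7) and (1, -7) with distance 2.0

The closest pair is (3, -7) and (1, -7) with Euclidean distance 2.0. For 4 points, brute-force pairwise comparison is shown above. For large n, the divide-and-conquer algorithm (sort by x, recurse on halves, check the dividing strip) achieves O(n log n).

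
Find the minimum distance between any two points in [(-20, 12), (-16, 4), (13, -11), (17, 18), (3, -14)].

Computing all pairwise distances among 5 points:

d((-20, 12), (-16, 4)) = 8.9443 <-- minimum
d((-20, 12), (13, -11)) = 40.2244
d((-20, 12), (17, 18)) = 37.4833
d((-20, 12), (3, -14)) = 34.7131
d((-16, 4), (13, -11)) = 32.6497
d((-16, 4), (17, 18)) = 35.8469
d((-16, 4), (3, -14)) = 26.1725
d((13, -11), (17, 18)) = 29.2746
d((13, -11), (3, -14)) = 10.4403
d((17, 18), (3, -14)) = 34.9285

Closest pair: (-20, 12) and (-16, 4) with distance 8.9443

The closest pair is (-20, 12) and (-16, 4) with Euclidean distance 8.9443. For 5 points, brute-force pairwise comparison is shown above. For large n, the divide-and-conquer algorithm (sort by x, recurse on halves, check the dividing strip) achieves O(n log n).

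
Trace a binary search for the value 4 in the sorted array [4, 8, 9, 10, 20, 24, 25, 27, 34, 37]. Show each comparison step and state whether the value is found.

Binary search for 4 in [4, 8, 9, 10, 20, 24, 25, 27, 34, 37]:

lo=0, hi=9, mid=4, arr[mid]=20 -> 20 > 4, search left half
lo=0, hi=3, mid=1, arr[mid]=8 -> 8 > 4, search left half
lo=0, hi=0, mid=0, arr[mid]=4 -> Found target at index 0!

Binary search finds 4 at index 0 after 3 comparisons. The search repeatedly halves the search space by comparing with the middle element.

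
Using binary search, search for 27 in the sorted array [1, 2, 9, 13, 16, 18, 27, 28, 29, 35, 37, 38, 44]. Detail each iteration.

Binary search for 27 in [1, 2, 9, 13, 16, 18, 27, 28, 29, 35, 37, 38, 44]:

lo=0, hi=12, mid=6, arr[mid]=27 -> Found target at index 6!

Binary search finds 27 at index 6 after 1 comparisons. The search repeatedly halves the search space by comparing with the middle element.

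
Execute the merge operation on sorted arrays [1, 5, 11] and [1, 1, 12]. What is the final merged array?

Merging process:

Compare 1 vs 1: take 1 from left. Merged: [1]
Compare 5 vs 1: take 1 from right. Merged: [1, 1]
Compare 5 vs 1: take 1 from right. Merged: [1, 1, 1]
Compare 5 vs 12: take 5 from left. Merged: [1, 1, 1, 5]
Compare 11 vs 12: take 11 from left. Merged: [1, 1, 1, 5, 11]
Append remaining from right: [12]. Merged: [1, 1, 1, 5, 11, 12]

Final merged array: [1, 1, 1, 5, 11, 12]
Total comparisons: 5

The merged array is [1, 1, 1, 5, 11, 12], requiring 5 comparisons. The merge step runs in O(n) time where n is the total number of elements.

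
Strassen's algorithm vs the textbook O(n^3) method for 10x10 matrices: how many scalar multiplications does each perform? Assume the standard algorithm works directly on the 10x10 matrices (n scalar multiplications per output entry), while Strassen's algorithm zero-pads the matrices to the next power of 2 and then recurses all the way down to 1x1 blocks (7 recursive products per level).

Matrix multiplication for 10x10 matrices:

Strassen's algorithm requires power-of-2 dimensions. Pad 10x10 to 16x16 (next power of 2).

Standard algorithm: 10^3 = 1000 multiplications
Strassen's algorithm: 7^(log2(16)) = 7^4 = 2401 multiplications
Difference: 1000 - 2401 = -1401 (Strassen uses MORE here due to padding overhead — for small or just-over-power-of-2 n, padding can outweigh the per-level savings)

Standard: 1000 multiplications (10^3). Strassen: 2401 multiplications (7^4, after padding to 16x16). Strassen reduces 8 recursive multiplications to 7 at each level.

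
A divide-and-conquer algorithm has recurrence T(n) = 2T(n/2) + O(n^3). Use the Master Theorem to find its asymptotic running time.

Master Theorem for T(n) = 2T(n/2) + O(n^3):

a = 2, b = 2, c = 3
log_b(a) = log_2(2) = 1.0000

Case 3: c = 3 > log_2(2) = 1.0000
T(n) = O(n^3) = O(n^3)

For T(n) = 2T(n/2) + O(n^3): log_2(2) = 1.0000. This is Case 3 of the Master Theorem (c > log_b(a), work dominated by root), giving O(n^3).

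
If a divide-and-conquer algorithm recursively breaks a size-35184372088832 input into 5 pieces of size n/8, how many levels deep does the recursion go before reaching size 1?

For divide and conquer with division factor 8:

Problem sizes at each level:
Level 0: 35184372088832
Level 1: 4398046511104
Level 2: 549755813888
Level 3: 68719476736
Level 4: 8589934592
Level 5: 1073741824
Level 6: 134217728
Level 7: 16777216
Level 8: 2097152
Level 9: 262144
Level 10: 32768
Level 11: 4096
Level 12: 512
Level 13: 64
Level 14: 8
Level 15: 1

The root is level 0 and the size-1 base case is level 15 (the tree spans levels 0 through 15, i.e. 16 levels counting the root), so the depth is the number of divisions: log_8(35184372088832) = 15

The recursion tree depth is log_8(35184372088832) = 15. At each level, the problem size is divided by 8, so it takes 15 divisions to reduce to a base case of size 1. The algorithm makes 5 recursive calls at each level.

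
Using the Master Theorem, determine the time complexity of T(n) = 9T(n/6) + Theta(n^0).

Master Theorem for T(n) = 9T(n/6) + O(n^0):

a = 9, b = 6, c = 0
log_b(a) = log_6(9) = 1.2263

Case 1: c = 0 < log_6(9) = 1.2263
T(n) = O(n^(log_6 9))

For T(n) = 9T(n/6) + O(n^0): log_6(9) = 1.2263. This is Case 1 of the Master Theorem (c < log_b(a), work dominated by leaves), giving O(n^(log_6 9)).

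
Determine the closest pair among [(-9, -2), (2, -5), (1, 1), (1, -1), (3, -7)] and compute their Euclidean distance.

Computing all pairwise distances among 5 points:

d((-9, -2), (2, -5)) = 11.4018
d((-9, -2), (1, 1)) = 10.4403
d((-9, -2), (1, -1)) = 10.0499
d((-9, -2), (3, -7)) = 13.0
d((2, -5), (1, 1)) = 6.0828
d((2, -5), (1, -1)) = 4.1231
d((2, -5), (3, -7)) = 2.2361
d((1, 1), (1, -1)) = 2.0 <-- minimum
d((1, 1), (3, -7)) = 8.2462
d((1, -1), (3, -7)) = 6.3246

Closest pair: (1, 1) and (1, -1) with distance 2.0

The closest pair is (1, 1) and (1, -1) with Euclidean distance 2.0. For 5 points, brute-force pairwise comparison is shown above. For large n, the divide-and-conquer algorithm (sort by x, recurse on halves, check the dividing strip) achieves O(n log n).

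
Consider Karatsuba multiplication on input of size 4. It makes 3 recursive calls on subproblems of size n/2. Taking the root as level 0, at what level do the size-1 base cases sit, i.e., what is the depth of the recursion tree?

For divide and conquer with division factor 2:

Problem sizes at each level:
Level 0: 4
Level 1: 2
Level 2: 1

The root is level 0 and the size-1 base case is level 2 (the tree spans levels 0 through 2, i.e. 3 levels counting the root), so the depth is the number of divisions: log_2(4) = 2

The recursion tree depth is log_2(4) = 2. At each level, the problem size is divided by 2, so it takes 2 divisions to reduce to a base case of size 1. The algorithm makes 3 recursive calls at each level.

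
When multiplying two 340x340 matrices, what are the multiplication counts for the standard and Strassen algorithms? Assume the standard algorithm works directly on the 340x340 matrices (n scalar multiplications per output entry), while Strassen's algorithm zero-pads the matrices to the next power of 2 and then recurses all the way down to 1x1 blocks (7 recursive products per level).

Matrix multiplication for 340x340 matrices:

Strassen's algorithm requires power-of-2 dimensions. Pad 340x340 to 512x512 (next power of 2).

Standard algorithm: 340^3 = 39304000 multiplications
Strassen's algorithm: 7^(log2(512)) = 7^9 = 40353607 multiplications
Difference: 39304000 - 40353607 = -1049607 (Strassen uses MORE here due to padding overhead — for small or just-over-power-of-2 n, padding can outweigh the per-level savings)

Standard: 39304000 multiplications (340^3). Strassen: 40353607 multiplications (7^9, after padding to 512x512). Strassen reduces 8 recursive multiplications to 7 at each level.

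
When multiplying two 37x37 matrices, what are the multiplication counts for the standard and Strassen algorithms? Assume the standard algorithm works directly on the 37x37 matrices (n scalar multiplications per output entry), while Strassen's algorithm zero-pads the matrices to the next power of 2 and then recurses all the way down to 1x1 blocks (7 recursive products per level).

Matrix multiplication for 37x37 matrices:

Strassen's algorithm requires power-of-2 dimensions. Pad 37x37 to 64x64 (next power of 2).

Standard algorithm: 37^3 = 50653 multiplications
Strassen's algorithm: 7^(log2(64)) = 7^6 = 117649 multiplications
Difference: 50653 - 117649 = -66996 (Strassen uses MORE here due to padding overhead — for small or just-over-power-of-2 n, padding can outweigh the per-level savings)

Standard: 50653 multiplications (37^3). Strassen: 117649 multiplications (7^6, after padding to 64x64). Strassen reduces 8 recursive multiplications to 7 at each level.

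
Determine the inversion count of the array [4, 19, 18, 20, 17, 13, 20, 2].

Finding inversions in [4, 19, 18, 20, 17, 13, 20, 2]:

(0, 7): arr[0]=4 > arr[7]=2
(1, 2): arr[1]=19 > arr[2]=18
(1, 4): arr[1]=19 > arr[4]=17
(1, 5): arr[1]=19 > arr[5]=13
(1, 7): arr[1]=19 > arr[7]=2
(2, 4): arr[2]=18 > arr[4]=17
(2, 5): arr[2]=18 > arr[5]=13
(2, 7): arr[2]=18 > arr[7]=2
(3, 4): arr[3]=20 > arr[4]=17
(3, 5): arr[3]=20 > arr[5]=13
(3, 7): arr[3]=20 > arr[7]=2
(4, 5): arr[4]=17 > arr[5]=13
(4, 7): arr[4]=17 > arr[7]=2
(5, 7): arr[5]=13 > arr[7]=2
(6, 7): arr[6]=20 > arr[7]=2

Total inversions: 15

The array has 15 inversion(s): (0,7), (1,2), (1,4), (1,5), (1,7), (2,4), (2,5), (2,7), (3,4), (3,5), (3,7), (4,5), (4,7), (5,7), (6,7). Each pair (i,j) satisfies i < j and arr[i] > arr[j].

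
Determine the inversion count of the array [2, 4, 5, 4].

Finding inversions in [2, 4, 5, 4]:

(2, 3): arr[2]=5 > arr[3]=4

Total inversions: 1

The array has 1 inversion(s): (2,3). Each pair (i,j) satisfies i < j and arr[i] > arr[j].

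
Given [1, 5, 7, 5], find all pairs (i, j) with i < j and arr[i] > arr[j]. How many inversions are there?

Finding inversions in [1, 5, 7, 5]:

(2, 3): arr[2]=7 > arr[3]=5

Total inversions: 1

The array has 1 inversion(s): (2,3). Each pair (i,j) satisfies i < j and arr[i] > arr[j].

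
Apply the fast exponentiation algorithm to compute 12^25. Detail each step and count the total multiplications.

Computing 12^25 by squaring (build up from 12^1; each line after the first costs one multiplication):

12^1 = 12
12^2 = (12^1)^2 = 12^2 = 144
12^3 = 12 * 12^2 = 12 * 144 = 1728
12^6 = (12^3)^2 = 1728^2 = 2985984
12^12 = (12^6)^2 = 2985984^2 = 8916100448256
12^24 = (12^12)^2 = 8916100448256^2 = 79496847203390844133441536
12^25 = 12 * 12^24 = 12 * 79496847203390844133441536 = 953962166440690129601298432

Result: 953962166440690129601298432
Multiplications needed: 6 (6 lines after 12^1)

12^25 = 953962166440690129601298432. Using exponentiation by squaring, this requires 6 multiplications. The key idea: if the exponent is even, square the half-power; if odd, multiply by the base once.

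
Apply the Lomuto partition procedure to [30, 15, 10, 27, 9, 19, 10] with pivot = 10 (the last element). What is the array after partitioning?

Lomuto partition with pivot = 10:

Initial array: [30, 15, 10, 27, 9, 19, 10]

arr[0]=30 > 10: no swap
arr[1]=15 > 10: no swap
arr[2]=10 <= 10: swap with position 0, array becomes [10, 15, 30, 27, 9, 19, 10]
arr[3]=27 > 10: no swap
arr[4]=9 <= 10: swap with position 1, array becomes [10, 9, 30, 27, 15, 19, 10]
arr[5]=19 > 10: no swap

Place pivot at position 2: [10, 9, 10, 27, 15, 19, 30]
Pivot position: 2

After partitioning with pivot 10, the array becomes [10, 9, 10, 27, 15, 19, 30]. The pivot is placed at index 2. All elements to the left of the pivot are <= 10, and all elements to the right are > 10.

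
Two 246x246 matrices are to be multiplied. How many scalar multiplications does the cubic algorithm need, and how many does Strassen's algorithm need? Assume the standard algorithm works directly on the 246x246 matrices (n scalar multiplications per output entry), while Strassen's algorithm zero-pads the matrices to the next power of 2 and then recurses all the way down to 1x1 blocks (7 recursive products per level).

Matrix multiplication for 246x246 matrices:

Strassen's algorithm requires power-of-2 dimensions. Pad 246x246 to 256x256 (next power of 2).

Standard algorithm: 246^3 = 14886936 multiplications
Strassen's algorithm: 7^(log2(256)) = 7^8 = 5764801 multiplications
Savings: 14886936 - 5764801 = 9122135 multiplications

Standard: 14886936 multiplications (246^3). Strassen: 5764801 multiplications (7^8, after padding to 256x256). Strassen reduces 8 recursive multiplications to 7 at each level.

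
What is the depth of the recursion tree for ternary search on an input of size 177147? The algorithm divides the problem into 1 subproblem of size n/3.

For divide and conquer with division factor 3:

Problem sizes at each level:
Level 0: 177147
Level 1: 59049
Level 2: 19683
Level 3: 6561
Level 4: 2187
Level 5: 729
Level 6: 243
Level 7: 81
Level 8: 27
Level 9: 9
Level 10: 3
Level 11: 1

The root is level 0 and the size-1 base case is level 11 (the tree spans levels 0 through 11, i.e. 12 levels counting the root), so the depth is the number of divisions: log_3(177147) = 11

The recursion tree depth is log_3(177147) = 11. At each level, the problem size is divided by 3, so it takes 11 divisions to reduce to a base case of size 1. The algorithm makes 1 recursive call at each level.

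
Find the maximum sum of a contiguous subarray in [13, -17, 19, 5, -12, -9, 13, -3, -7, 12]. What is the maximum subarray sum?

Using Kadane's algorithm on [13, -17, 19, 5, -12, -9, 13, -3, -7, 12]:

Scanning through the array:
Position 1 (value -17): max_ending_here = -4, max_so_far = 13
Position 2 (value 19): max_ending_here = 19, max_so_far = 19
Position 3 (value 5): max_ending_here = 24, max_so_far = 24
Position 4 (value -12): max_ending_here = 12, max_so_far = 24
Position 5 (value -9): max_ending_here = 3, max_so_far = 24
Position 6 (value 13): max_ending_here = 16, max_so_far = 24
Position 7 (value -3): max_ending_here = 13, max_so_far = 24
Position 8 (value -7): max_ending_here = 6, max_so_far = 24
Position 9 (value 12): max_ending_here = 18, max_so_far = 24

Maximum subarray: [19, 5]
Maximum sum: 24

The maximum subarray is [19, 5] with sum 24. This subarray runs from index 2 to index 3.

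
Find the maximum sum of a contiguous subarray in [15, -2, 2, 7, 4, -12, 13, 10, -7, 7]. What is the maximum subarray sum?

Using Kadane's algorithm on [15, -2, 2, 7, 4, -12, 13, 10, -7, 7]:

Scanning through the array:
Position 1 (value -2): max_ending_here = 13, max_so_far = 15
Position 2 (value 2): max_ending_here = 15, max_so_far = 15
Position 3 (value 7): max_ending_here = 22, max_so_far = 22
Position 4 (value 4): max_ending_here = 26, max_so_far = 26
Position 5 (value -12): max_ending_here = 14, max_so_far = 26
Position 6 (value 13): max_ending_here = 27, max_so_far = 27
Position 7 (value 10): max_ending_here = 37, max_so_far = 37
Position 8 (value -7): max_ending_here = 30, max_so_far = 37
Position 9 (value 7): max_ending_here = 37, max_so_far = 37

Maximum subarray: [15, -2, 2, 7, 4, -12, 13, 10]
Maximum sum: 37

The maximum subarray is [15, -2, 2, 7, 4, -12, 13, 10] with sum 37. This subarray runs from index 0 to index 7.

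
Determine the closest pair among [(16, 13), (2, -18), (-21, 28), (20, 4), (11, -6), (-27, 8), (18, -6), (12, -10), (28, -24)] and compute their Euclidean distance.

Computing all pairwise distances among 9 points:

d((16, 13), (2, -18)) = 34.0147
d((16, 13), (-21, 28)) = 39.9249
d((16, 13), (20, 4)) = 9.8489
d((16, 13), (11, -6)) = 19.6469
d((16, 13), (-27, 8)) = 43.2897
d((16, 13), (18, -6)) = 19.105
d((16, 13), (12, -10)) = 23.3452
d((16, 13), (28, -24)) = 38.8973
d((2, -18), (-21, 28)) = 51.4296
d((2, -18), (20, 4)) = 28.4253
d((2, -18), (11, -6)) = 15.0
d((2, -18), (-27, 8)) = 38.9487
d((2, -18), (18, -6)) = 20.0
d((2, -18), (12, -10)) = 12.8062
d((2, -18), (28, -24)) = 26.6833
d((-21, 28), (20, 4)) = 47.5079
d((-21, 28), (11, -6)) = 46.6905
d((-21, 28), (-27, 8)) = 20.8806
d((-21, 28), (18, -6)) = 51.7397
d((-21, 28), (12, -10)) = 50.3289
d((-21, 28), (28, -24)) = 71.4493
d((20, 4), (11, -6)) = 13.4536
d((20, 4), (-27, 8)) = 47.1699
d((20, 4), (18, -6)) = 10.198
d((20, 4), (12, -10)) = 16.1245
d((20, 4), (28, -24)) = 29.1204
d((11, -6), (-27, 8)) = 40.4969
d((11, -6), (18, -6)) = 7.0
d((11, -6), (12, -10)) = 4.1231 <-- minimum
d((11, -6), (28, -24)) = 24.7588
d((-27, 8), (18, -6)) = 47.1275
d((-27, 8), (12, -10)) = 42.9535
d((-27, 8), (28, -24)) = 63.6318
d((18, -6), (12, -10)) = 7.2111
d((18, -6), (28, -24)) = 20.5913
d((12, -10), (28, -24)) = 21.2603

Closest pair: (11, -6) and (12, -10) with distance 4.1231

The closest pair is (11, -6) and (12, -10) with Euclidean distance 4.1231. For 9 points, brute-force pairwise comparison is shown above. For large n, the divide-and-conquer algorithm (sort by x, recurse on halves, check the dividing strip) achieves O(n log n).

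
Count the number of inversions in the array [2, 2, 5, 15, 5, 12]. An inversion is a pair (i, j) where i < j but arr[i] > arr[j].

Finding inversions in [2, 2, 5, 15, 5, 12]:

(3, 4): arr[3]=15 > arr[4]=5
(3, 5): arr[3]=15 > arr[5]=12

Total inversions: 2

The array has 2 inversion(s): (3,4), (3,5). Each pair (i,j) satisfies i < j and arr[i] > arr[j].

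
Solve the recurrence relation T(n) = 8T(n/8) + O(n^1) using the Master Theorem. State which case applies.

Master Theorem for T(n) = 8T(n/8) + O(n^1):

a = 8, b = 8, c = 1
log_b(a) = log_8(8) = 1.0000

Case 2: c = 1 = log_8(8) = 1.0000
T(n) = O(n^1 log n) = O(n log n)

For T(n) = 8T(n/8) + O(n^1): log_8(8) = 1.0000. This is Case 2 of the Master Theorem (c = log_b(a), equal work at all levels), giving O(n log n).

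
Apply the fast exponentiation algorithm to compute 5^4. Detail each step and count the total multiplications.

Computing 5^4 by squaring (build up from 5^1; each line after the first costs one multiplication):

5^1 = 5
5^2 = (5^1)^2 = 5^2 = 25
5^4 = (5^2)^2 = 25^2 = 625

Result: 625
Multiplications needed: 2 (2 lines after 5^1)

5^4 = 625. Using exponentiation by squaring, this requires 2 multiplications. The key idea: if the exponent is even, square the half-power; if odd, multiply by the base once.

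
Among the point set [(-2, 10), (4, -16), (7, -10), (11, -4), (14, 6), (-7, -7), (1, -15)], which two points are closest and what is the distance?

Computing all pairwise distances among 7 points:

d((-2, 10), (4, -16)) = 26.6833
d((-2, 10), (7, -10)) = 21.9317
d((-2, 10), (11, -4)) = 19.105
d((-2, 10), (14, 6)) = 16.4924
d((-2, 10), (-7, -7)) = 17.72
d((-2, 10), (1, -15)) = 25.1794
d((4, -16), (7, -10)) = 6.7082
d((4, -16), (11, -4)) = 13.8924
d((4, -16), (14, 6)) = 24.1661
d((4, -16), (-7, -7)) = 14.2127
d((4, -16), (1, -15)) = 3.1623 <-- minimum
d((7, -10), (11, -4)) = 7.2111
d((7, -10), (14, 6)) = 17.4642
d((7, -10), (-7, -7)) = 14.3178
d((7, -10), (1, -15)) = 7.8102
d((11, -4), (14, 6)) = 10.4403
d((11, -4), (-7, -7)) = 18.2483
d((11, -4), (1, -15)) = 14.8661
d((14, 6), (-7, -7)) = 24.6982
d((14, 6), (1, -15)) = 24.6982
d((-7, -7), (1, -15)) = 11.3137

Closest pair: (4, -16) and (1, -15) with distance 3.1623

The closest pair is (4, -16) and (1, -15) with Euclidean distance 3.1623. For 7 points, brute-force pairwise comparison is shown above. For large n, the divide-and-conquer algorithm (sort by x, recurse on halves, check the dividing strip) achieves O(n log n).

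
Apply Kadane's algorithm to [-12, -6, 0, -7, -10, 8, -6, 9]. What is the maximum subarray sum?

Using Kadane's algorithm on [-12, -6, 0, -7, -10, 8, -6, 9]:

Scanning through the array:
Position 1 (value -6): max_ending_here = -6, max_so_far = -6
Position 2 (value 0): max_ending_here = 0, max_so_far = 0
Position 3 (value -7): max_ending_here = -7, max_so_far = 0
Position 4 (value -10): max_ending_here = -10, max_so_far = 0
Position 5 (value 8): max_ending_here = 8, max_so_far = 8
Position 6 (value -6): max_ending_here = 2, max_so_far = 8
Position 7 (value 9): max_ending_here = 11, max_so_far = 11

Maximum subarray: [8, -6, 9]
Maximum sum: 11

The maximum subarray is [8, -6, 9] with sum 11. This subarray runs from index 5 to index 7.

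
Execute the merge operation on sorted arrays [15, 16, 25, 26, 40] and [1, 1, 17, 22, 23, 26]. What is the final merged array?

Merging process:

Compare 15 vs 1: take 1 from right. Merged: [1]
Compare 15 vs 1: take 1 from right. Merged: [1, 1]
Compare 15 vs 17: take 15 from left. Merged: [1, 1, 15]
Compare 16 vs 17: take 16 from left. Merged: [1, 1, 15, 16]
Compare 25 vs 17: take 17 from right. Merged: [1, 1, 15, 16, 17]
Compare 25 vs 22: take 22 from right. Merged: [1, 1, 15, 16, 17, 22]
Compare 25 vs 23: take 23 from right. Merged: [1, 1, 15, 16, 17, 22, 23]
Compare 25 vs 26: take 25 from left. Merged: [1, 1, 15, 16, 17, 22, 23, 25]
Compare 26 vs 26: take 26 from left. Merged: [1, 1, 15, 16, 17, 22, 23, 25, 26]
Compare 40 vs 26: take 26 from right. Merged: [1, 1, 15, 16, 17, 22, 23, 25, 26, 26]
Append remaining from left: [40]. Merged: [1, 1, 15, 16, 17, 22, 23, 25, 26, 26, 40]

Final merged array: [1, 1, 15, 16, 17, 22, 23, 25, 26, 26, 40]
Total comparisons: 10

The merged array is [1, 1, 15, 16, 17, 22, 23, 25, 26, 26, 40], requiring 10 comparisons. The merge step runs in O(n) time where n is the total number of elements.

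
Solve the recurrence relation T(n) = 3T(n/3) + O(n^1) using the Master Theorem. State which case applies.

Master Theorem for T(n) = 3T(n/3) + O(n^1):

a = 3, b = 3, c = 1
log_b(a) = log_3(3) = 1.0000

Case 2: c = 1 = log_3(3) = 1.0000
T(n) = O(n^1 log n) = O(n log n)

For T(n) = 3T(n/3) + O(n^1): log_3(3) = 1.0000. This is Case 2 of the Master Theorem (c = log_b(a), equal work at all levels), giving O(n log n).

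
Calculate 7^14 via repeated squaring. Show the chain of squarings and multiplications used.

Computing 7^14 by squaring (build up from 7^1; each line after the first costs one multiplication):

7^1 = 7
7^2 = (7^1)^2 = 7^2 = 49
7^3 = 7 * 7^2 = 7 * 49 = 343
7^6 = (7^3)^2 = 343^2 = 117649
7^7 = 7 * 7^6 = 7 * 117649 = 823543
7^14 = (7^7)^2 = 823543^2 = 678223072849

Result: 678223072849
Multiplications needed: 5 (5 lines after 7^1)

7^14 = 678223072849. Using exponentiation by squaring, this requires 5 multiplications. The key idea: if the exponent is even, square the half-power; if odd, multiply by the base once.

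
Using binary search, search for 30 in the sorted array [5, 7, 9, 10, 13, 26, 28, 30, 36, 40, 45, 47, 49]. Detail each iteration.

Binary search for 30 in [5, 7, 9, 10, 13, 26, 28, 30, 36, 40, 45, 47, 49]:

lo=0, hi=12, mid=6, arr[mid]=28 -> 28 < 30, search right half
lo=7, hi=12, mid=9, arr[mid]=40 -> 40 > 30, search left half
lo=7, hi=8, mid=7, arr[mid]=30 -> Found target at index 7!

Binary search finds 30 at index 7 after 3 comparisons. The search repeatedly halves the search space by comparing with the middle element.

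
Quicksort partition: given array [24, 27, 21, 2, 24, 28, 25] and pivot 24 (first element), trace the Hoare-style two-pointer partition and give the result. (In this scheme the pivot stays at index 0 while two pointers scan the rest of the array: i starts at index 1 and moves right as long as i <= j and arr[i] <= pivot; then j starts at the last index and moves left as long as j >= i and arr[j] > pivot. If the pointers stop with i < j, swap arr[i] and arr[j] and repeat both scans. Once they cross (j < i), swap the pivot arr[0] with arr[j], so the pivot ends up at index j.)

Hoare-style two-pointer partition with pivot = 24:

Initial array: [24, 27, 21, 2, 24, 28, 25]

Pointers start at i = 1, j = 6.
i stops at index 1 (arr[1]=27 > 24), j stops at index 4 (arr[4]=24 <= 24): swap arr[1] and arr[4], array becomes [24, 24, 21, 2, 27, 28, 25]
i ends at 4, j ends at 3: the pointers have crossed (j < i), so scanning stops.

Swap pivot arr[0] with arr[3] to place pivot at position 3: [2, 24, 21, 24, 27, 28, 25]
Pivot position: 3

After partitioning with pivot 24, the array becomes [2, 24, 21, 24, 27, 28, 25]. The pivot is placed at index 3. All elements to the left of the pivot are <= 24, and all elements to the right are > 24.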